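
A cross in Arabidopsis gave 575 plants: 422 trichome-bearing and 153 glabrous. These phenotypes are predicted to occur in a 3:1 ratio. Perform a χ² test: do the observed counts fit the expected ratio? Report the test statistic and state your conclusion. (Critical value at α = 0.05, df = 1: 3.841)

0.794; consistent

Under the 3:1 hypothesis (Σ ratio = 4, N = 575):
  trichome-bearing: 575 × 3/4 = 431.25
  glabrous: 575 × 1/4 = 143.75
χ² = Σ (O − E)² / E
  trichome-bearing: (422 − 431.25)² / 431.25 = 0.1984
  glabrous: (153 − 143.75)² / 143.75 = 0.5952
χ² = 0.1984 + 0.5952 = 0.7936 ≈ 0.794
Degrees of freedom = 2 − 1 = 1; critical value at α = 0.05 is 3.841.
Since 0.794 < 3.841, we fail to reject the null hypothesis — the data are consistent with the 3:1 ratio.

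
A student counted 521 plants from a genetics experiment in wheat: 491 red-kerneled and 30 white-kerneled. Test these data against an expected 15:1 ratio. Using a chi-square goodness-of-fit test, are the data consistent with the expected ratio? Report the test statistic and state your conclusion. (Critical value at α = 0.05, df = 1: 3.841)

0.215; consistent

Expected counts for N = 521 under a 15:1 ratio (total parts = 16):
  red-kerneled: 521 × 15/16 = 488.4375
  white-kerneled: 521 × 1/16 = 32.5625
χ² = Σ (O − E)² / E
  red-kerneled: (491 − 488.4375)² / 488.4375 = 0.0134
  white-kerneled: (30 − 32.5625)² / 32.5625 = 0.2017
χ² = 0.0134 + 0.2017 = 0.2151 ≈ 0.215
Degrees of freedom = 2 − 1 = 1; critical value at α = 0.05 is 3.841.
Since 0.215 < 3.841, we fail to reject the null hypothesis — the data are consistent with the 15:1 ratio.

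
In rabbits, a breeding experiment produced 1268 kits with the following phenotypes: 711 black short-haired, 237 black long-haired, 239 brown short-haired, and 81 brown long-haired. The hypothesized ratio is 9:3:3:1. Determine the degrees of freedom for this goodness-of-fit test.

3

A goodness-of-fit test with 4 phenotype classes has df = 4 − 1 = 3.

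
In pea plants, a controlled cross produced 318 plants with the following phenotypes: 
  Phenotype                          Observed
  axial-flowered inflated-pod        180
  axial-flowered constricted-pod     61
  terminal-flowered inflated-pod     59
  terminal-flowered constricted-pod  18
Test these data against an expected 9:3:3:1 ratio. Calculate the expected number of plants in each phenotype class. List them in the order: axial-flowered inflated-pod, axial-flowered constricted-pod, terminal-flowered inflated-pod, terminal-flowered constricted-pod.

178.875, 59.625, 59.625, 19.875

Total ratio parts = 16. Expected numbers out of 318:
  axial-flowered inflated-pod: 318 × 9/16 = 178.875
  axial-flowered constricted-pod: 318 × 3/16 = 59.625
  terminal-flowered inflated-pod: 318 × 3/16 = 59.625
  terminal-flowered constricted-pod: 318 × 1/16 = 19.875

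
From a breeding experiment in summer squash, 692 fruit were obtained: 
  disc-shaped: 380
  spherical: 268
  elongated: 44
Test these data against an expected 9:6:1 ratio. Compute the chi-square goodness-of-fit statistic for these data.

0.511

Total ratio parts = 16. Expected numbers out of 692:
  disc-shaped: 692 × 9/16 = 389.25
  spherical: 692 × 6/16 = 259.5
  elongated: 692 × 1/16 = 43.25
χ² = Σ (O − E)² / E
  disc-shaped: (380 − 389.25)² / 389.25 = 0.2198
  spherical: (268 − 259.5)² / 259.5 = 0.2784
  elongated: (44 − 43.25)² / 43.25 = 0.0130
χ² = 0.2198 + 0.2784 + 0.0130 = 0.5112 ≈ 0.511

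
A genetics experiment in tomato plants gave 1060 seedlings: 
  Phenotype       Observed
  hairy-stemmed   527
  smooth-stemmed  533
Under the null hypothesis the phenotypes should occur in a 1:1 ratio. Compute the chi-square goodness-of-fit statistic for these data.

0.034

The 1:1 ratio has 2 parts, so with N = 1060 the expected counts are:
  hairy-stemmed: 1060 × 1/2 = 530
  smooth-stemmed: 1060 × 1/2 = 530
χ² = Σ (O − E)² / E
  hairy-stemmed: (527 − 530)² / 530 = 0.0170
  smooth-stemmed: (533 − 530)² / 530 = 0.0170
χ² = 0.0170 + 0.0170 = 0.034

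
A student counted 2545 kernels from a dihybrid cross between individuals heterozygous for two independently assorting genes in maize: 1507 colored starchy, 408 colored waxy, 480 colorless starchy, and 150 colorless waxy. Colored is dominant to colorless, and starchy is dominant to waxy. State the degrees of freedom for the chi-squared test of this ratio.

A dihybrid F₂ with independent assortment and complete dominance at both loci gives a 9:3:3:1 phenotypic ratio.
A goodness-of-fit test with 4 phenotype classes has df = 4 − 1 = 3.

3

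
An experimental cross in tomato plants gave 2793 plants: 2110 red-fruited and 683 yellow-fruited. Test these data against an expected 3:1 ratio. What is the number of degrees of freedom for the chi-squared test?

1

A goodness-of-fit test with 2 phenotype classes has df = 2 − 1 = 1.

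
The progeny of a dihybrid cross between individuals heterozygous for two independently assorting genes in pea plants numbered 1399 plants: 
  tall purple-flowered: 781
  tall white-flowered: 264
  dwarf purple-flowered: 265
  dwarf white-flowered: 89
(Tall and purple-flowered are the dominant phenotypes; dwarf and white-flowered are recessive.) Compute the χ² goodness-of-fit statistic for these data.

A dihybrid F₂ with independent assortment and complete dominance at both loci gives a 9:3:3:1 phenotypic ratio.
Under the 9:3:3:1 hypothesis (Σ ratio = 16, N = 1399):
  tall purple-flowered: 1399 × 9/16 = 786.9375
  tall white-flowered: 1399 × 3/16 = 262.3125
  dwarf purple-flowered: 1399 × 3/16 = 262.3125
  dwarf white-flowered: 1399 × 1/16 = 87.4375
χ² = Σ (O − E)² / E
  tall purple-flowered: (781 − 786.9375)² / 786.9375 = 0.0448
  tall white-flowered: (264 − 262.3125)² / 262.3125 = 0.0109
  dwarf purple-flowered: (265 − 262.3125)² / 262.3125 = 0.0275
  dwarf white-flowered: (89 − 87.4375)² / 87.4375 = 0.0279
χ² = 0.0448 + 0.0109 + 0.0275 + 0.0279 = 0.1111 ≈ 0.111

0.111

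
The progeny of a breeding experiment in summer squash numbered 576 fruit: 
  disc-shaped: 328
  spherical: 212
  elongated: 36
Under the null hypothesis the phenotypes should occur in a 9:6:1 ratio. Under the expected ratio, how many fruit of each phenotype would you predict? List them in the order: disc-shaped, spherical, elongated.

Under the 9:6:1 hypothesis (Σ ratio = 16, N = 576):
  disc-shaped: 576 × 9/16 = 324
  spherical: 576 × 6/16 = 216
  elongated: 576 × 1/16 = 36

324, 216, 36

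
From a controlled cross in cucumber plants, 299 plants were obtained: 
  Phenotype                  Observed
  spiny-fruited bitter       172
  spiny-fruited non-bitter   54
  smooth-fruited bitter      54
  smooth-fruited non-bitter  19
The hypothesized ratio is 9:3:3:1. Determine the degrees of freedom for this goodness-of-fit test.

3

A goodness-of-fit test with 4 phenotype classes has df = 4 − 1 = 3.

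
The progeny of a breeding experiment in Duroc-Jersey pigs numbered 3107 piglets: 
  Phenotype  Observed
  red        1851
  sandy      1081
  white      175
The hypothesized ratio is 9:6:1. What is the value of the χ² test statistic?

14.077

Under the 9:6:1 hypothesis (Σ ratio = 16, N = 3107):
  red: 3107 × 9/16 = 1747.6875
  sandy: 3107 × 6/16 = 1165.125
  white: 3107 × 1/16 = 194.1875
χ² = Σ (O − E)² / E
  red: (1851 − 1747.6875)² / 1747.6875 = 6.1072
  sandy: (1081 − 1165.125)² / 1165.125 = 6.0740
  white: (175 − 194.1875)² / 194.1875 = 1.8959
χ² = 6.1072 + 6.0740 + 1.8959 = 14.0771 ≈ 14.077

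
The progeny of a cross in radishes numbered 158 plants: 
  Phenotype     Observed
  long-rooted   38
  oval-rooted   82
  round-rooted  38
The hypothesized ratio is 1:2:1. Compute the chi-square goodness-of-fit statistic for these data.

Total ratio parts = 4. Expected numbers out of 158:
  long-rooted: 158 × 1/4 = 39.5
  oval-rooted: 158 × 2/4 = 79
  round-rooted: 158 × 1/4 = 39.5
χ² = Σ (O − E)² / E
  long-rooted: (38 − 39.5)² / 39.5 = 0.0570
  oval-rooted: (82 − 79)² / 79 = 0.1139
  round-rooted: (38 − 39.5)² / 39.5 = 0.0570
χ² = 0.0570 + 0.1139 + 0.0570 = 0.2279 ≈ 0.228

0.228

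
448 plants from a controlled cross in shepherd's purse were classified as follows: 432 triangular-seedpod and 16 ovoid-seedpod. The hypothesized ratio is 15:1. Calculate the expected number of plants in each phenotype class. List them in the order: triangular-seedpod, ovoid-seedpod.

420, 28

The 15:1 ratio has 16 parts, so with N = 448 the expected counts are:
  triangular-seedpod: 448 × 15/16 = 420
  ovoid-seedpod: 448 × 1/16 = 28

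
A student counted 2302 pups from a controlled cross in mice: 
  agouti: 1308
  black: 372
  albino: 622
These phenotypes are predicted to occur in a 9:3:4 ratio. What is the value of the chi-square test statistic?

12.127

Expected counts for N = 2302 under a 9:3:4 ratio (total parts = 16):
  agouti: 2302 × 9/16 = 1294.875
  black: 2302 × 3/16 = 431.625
  albino: 2302 × 4/16 = 575.5
χ² = Σ (O − E)² / E
  agouti: (1308 − 1294.875)² / 1294.875 = 0.1330
  black: (372 − 431.625)² / 431.625 = 8.2366
  albino: (622 − 575.5)² / 575.5 = 3.7572
χ² = 0.1330 + 8.2366 + 3.7572 = 12.1268 ≈ 12.127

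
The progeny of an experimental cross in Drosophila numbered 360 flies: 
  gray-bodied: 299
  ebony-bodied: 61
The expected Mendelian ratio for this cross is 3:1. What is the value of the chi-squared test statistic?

12.459

The 3:1 ratio has 4 parts, so with N = 360 the expected counts are:
  gray-bodied: 360 × 3/4 = 270
  ebony-bodied: 360 × 1/4 = 90
χ² = Σ (O − E)² / E
  gray-bodied: (299 − 270)² / 270 = 3.1148
  ebony-bodied: (61 − 90)² / 90 = 9.3444
χ² = 3.1148 + 9.3444 = 12.4592 ≈ 12.459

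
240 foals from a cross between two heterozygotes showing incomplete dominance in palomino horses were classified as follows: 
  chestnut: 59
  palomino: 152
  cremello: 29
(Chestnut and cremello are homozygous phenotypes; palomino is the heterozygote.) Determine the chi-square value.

24.567

With incomplete dominance, a heterozygote × heterozygote cross gives a 1:2:1 phenotypic ratio.
Under the 1:2:1 hypothesis (Σ ratio = 4, N = 240):
  chestnut: 240 × 1/4 = 60
  palomino: 240 × 2/4 = 120
  cremello: 240 × 1/4 = 60
χ² = Σ (O − E)² / E
  chestnut: (59 − 60)² / 60 = 0.0167
  palomino: (152 − 120)² / 120 = 8.5333
  cremello: (29 − 60)² / 60 = 16.0167
χ² = 0.0167 + 8.5333 + 16.0167 = 24.5667 ≈ 24.567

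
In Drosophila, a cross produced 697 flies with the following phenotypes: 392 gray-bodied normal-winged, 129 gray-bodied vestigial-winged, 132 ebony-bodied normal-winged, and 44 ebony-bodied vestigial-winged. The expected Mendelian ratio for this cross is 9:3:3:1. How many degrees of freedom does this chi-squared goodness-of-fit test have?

3

A goodness-of-fit test with 4 phenotype classes has df = 4 − 1 = 3.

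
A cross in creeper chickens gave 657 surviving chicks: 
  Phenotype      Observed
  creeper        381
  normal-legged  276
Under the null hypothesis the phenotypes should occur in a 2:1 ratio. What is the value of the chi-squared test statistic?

The 2:1 ratio has 3 parts, so with N = 657 the expected counts are:
  creeper: 657 × 2/3 = 438
  normal-legged: 657 × 1/3 = 219
χ² = Σ (O − E)² / E
  creeper: (381 − 438)² / 438 = 7.4178
  normal-legged: (276 − 219)² / 219 = 14.8356
χ² = 7.4178 + 14.8356 = 22.2534 ≈ 22.253

22.253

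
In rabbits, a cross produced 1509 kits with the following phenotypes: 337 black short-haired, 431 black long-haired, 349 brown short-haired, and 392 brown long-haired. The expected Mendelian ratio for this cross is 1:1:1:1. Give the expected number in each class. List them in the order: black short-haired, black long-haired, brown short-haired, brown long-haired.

Total ratio parts = 4. Expected numbers out of 1509:
  black short-haired: 1509 × 1/4 = 377.25
  black long-haired: 1509 × 1/4 = 377.25
  brown short-haired: 1509 × 1/4 = 377.25
  brown long-haired: 1509 × 1/4 = 377.25

377.25, 377.25, 377.25, 377.25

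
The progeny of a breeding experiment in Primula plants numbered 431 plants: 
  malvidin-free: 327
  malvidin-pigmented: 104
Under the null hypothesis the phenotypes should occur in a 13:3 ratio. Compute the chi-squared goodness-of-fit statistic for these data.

8.189

The 13:3 ratio has 16 parts, so with N = 431 the expected counts are:
  malvidin-free: 431 × 13/16 = 350.1875
  malvidin-pigmented: 431 × 3/16 = 80.8125
χ² = Σ (O − E)² / E
  malvidin-free: (327 − 350.1875)² / 350.1875 = 1.5353
  malvidin-pigmented: (104 − 80.8125)² / 80.8125 = 6.6532
χ² = 1.5353 + 6.6532 = 8.1885 ≈ 8.189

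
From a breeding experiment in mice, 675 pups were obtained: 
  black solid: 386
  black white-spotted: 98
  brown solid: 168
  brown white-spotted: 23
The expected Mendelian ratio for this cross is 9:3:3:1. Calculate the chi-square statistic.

Expected counts for N = 675 under a 9:3:3:1 ratio (total parts = 16):
  black solid: 675 × 9/16 = 379.6875
  black white-spotted: 675 × 3/16 = 126.5625
  brown solid: 675 × 3/16 = 126.5625
  brown white-spotted: 675 × 1/16 = 42.1875
χ² = Σ (O − E)² / E
  black solid: (386 − 379.6875)² / 379.6875 = 0.1049
  black white-spotted: (98 − 126.5625)² / 126.5625 = 6.4460
  brown solid: (168 − 126.5625)² / 126.5625 = 13.5669
  brown white-spotted: (23 − 42.1875)² / 42.1875 = 8.7268
χ² = 0.1049 + 6.4460 + 13.5669 + 8.7268 = 28.8446 ≈ 28.845

28.845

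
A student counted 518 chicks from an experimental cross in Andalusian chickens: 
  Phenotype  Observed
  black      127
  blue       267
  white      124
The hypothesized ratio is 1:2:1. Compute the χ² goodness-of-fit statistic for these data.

Under the 1:2:1 hypothesis (Σ ratio = 4, N = 518):
  black: 518 × 1/4 = 129.5
  blue: 518 × 2/4 = 259
  white: 518 × 1/4 = 129.5
χ² = Σ (O − E)² / E
  black: (127 − 129.5)² / 129.5 = 0.0483
  blue: (267 − 259)² / 259 = 0.2471
  white: (124 − 129.5)² / 129.5 = 0.2336
χ² = 0.0483 + 0.2471 + 0.2336 = 0.529

0.529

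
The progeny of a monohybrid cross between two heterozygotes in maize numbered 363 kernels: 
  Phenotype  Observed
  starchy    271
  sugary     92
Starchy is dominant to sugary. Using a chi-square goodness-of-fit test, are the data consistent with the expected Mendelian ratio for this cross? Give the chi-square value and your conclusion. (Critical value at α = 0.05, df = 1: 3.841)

0.023; consistent

For a monohybrid cross between heterozygotes with complete dominance, the expected phenotypic ratio is 3:1.
Expected counts for N = 363 under a 3:1 ratio (total parts = 4):
  starchy: 363 × 3/4 = 272.25
  sugary: 363 × 1/4 = 90.75
χ² = Σ (O − E)² / E
  starchy: (271 − 272.25)² / 272.25 = 0.0057
  sugary: (92 − 90.75)² / 90.75 = 0.0172
χ² = 0.0057 + 0.0172 = 0.0229 ≈ 0.023
Degrees of freedom = 2 − 1 = 1; critical value at α = 0.05 is 3.841.
Since 0.023 < 3.841, we fail to reject the null hypothesis — the data are consistent with the 3:1 ratio.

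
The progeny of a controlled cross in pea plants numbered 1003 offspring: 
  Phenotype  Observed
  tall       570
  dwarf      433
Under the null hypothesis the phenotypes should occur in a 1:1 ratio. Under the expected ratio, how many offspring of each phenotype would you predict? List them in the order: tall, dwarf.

Total ratio parts = 2. Expected numbers out of 1003:
  tall: 1003 × 1/2 = 501.5
  dwarf: 1003 × 1/2 = 501.5

501.5, 501.5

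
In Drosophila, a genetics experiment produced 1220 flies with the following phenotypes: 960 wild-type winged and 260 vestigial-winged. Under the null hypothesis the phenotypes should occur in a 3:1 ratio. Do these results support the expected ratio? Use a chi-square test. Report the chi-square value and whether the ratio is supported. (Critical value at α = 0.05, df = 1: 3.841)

Under the 3:1 hypothesis (Σ ratio = 4, N = 1220):
  wild-type winged: 1220 × 3/4 = 915
  vestigial-winged: 1220 × 1/4 = 305
χ² = Σ (O − E)² / E
  wild-type winged: (960 − 915)² / 915 = 2.2131
  vestigial-winged: (260 − 305)² / 305 = 6.6393
χ² = 2.2131 + 6.6393 = 8.8524 ≈ 8.852
Degrees of freedom = 2 − 1 = 1; critical value at α = 0.05 is 3.841.
Since 8.852 > 3.841, we reject the null hypothesis — the data do not fit the 3:1 ratio.

8.852; not consistent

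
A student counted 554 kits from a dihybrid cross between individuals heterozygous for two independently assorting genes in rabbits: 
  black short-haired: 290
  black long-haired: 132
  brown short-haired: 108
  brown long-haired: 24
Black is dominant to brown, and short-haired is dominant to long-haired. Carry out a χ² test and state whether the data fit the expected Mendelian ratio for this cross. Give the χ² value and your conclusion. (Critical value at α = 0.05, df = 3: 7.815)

12.540; not consistent

A dihybrid F₂ with independent assortment and complete dominance at both loci gives a 9:3:3:1 phenotypic ratio.
Total ratio parts = 16. Expected numbers out of 554:
  black short-haired: 554 × 9/16 = 311.625
  black long-haired: 554 × 3/16 = 103.875
  brown short-haired: 554 × 3/16 = 103.875
  brown long-haired: 554 × 1/16 = 34.625
χ² = Σ (O − E)² / E
  black short-haired: (290 − 311.625)² / 311.625 = 1.5007
  black long-haired: (132 − 103.875)² / 103.875 = 7.6151
  brown short-haired: (108 − 103.875)² / 103.875 = 0.1638
  brown long-haired: (24 − 34.625)² / 34.625 = 3.2604
χ² = 1.5007 + 7.6151 + 0.1638 + 3.2604 = 12.540
Degrees of freedom = 4 − 1 = 3; critical value at α = 0.05 is 7.815.
Since 12.540 > 7.815, we reject the null hypothesis — the data do not fit the 9:3:3:1 ratio.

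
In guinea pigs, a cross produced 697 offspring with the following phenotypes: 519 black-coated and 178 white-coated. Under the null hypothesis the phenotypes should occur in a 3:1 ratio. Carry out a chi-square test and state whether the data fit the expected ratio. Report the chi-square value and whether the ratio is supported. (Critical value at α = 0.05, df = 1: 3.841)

The 3:1 ratio has 4 parts, so with N = 697 the expected counts are:
  black-coated: 697 × 3/4 = 522.75
  white-coated: 697 × 1/4 = 174.25
χ² = Σ (O − E)² / E
  black-coated: (519 − 522.75)² / 522.75 = 0.0269
  white-coated: (178 − 174.25)² / 174.25 = 0.0807
χ² = 0.0269 + 0.0807 = 0.1076 ≈ 0.108
Degrees of freedom = 2 − 1 = 1; critical value at α = 0.05 is 3.841.
Since 0.108 < 3.841, we fail to reject the null hypothesis — the data are consistent with the 3:1 ratio.

0.108; consistent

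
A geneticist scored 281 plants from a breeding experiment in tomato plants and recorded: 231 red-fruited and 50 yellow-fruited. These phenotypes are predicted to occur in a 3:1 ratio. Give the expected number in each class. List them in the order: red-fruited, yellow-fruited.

210.75, 70.25

Total ratio parts = 4. Expected numbers out of 281:
  red-fruited: 281 × 3/4 = 210.75
  yellow-fruited: 281 × 1/4 = 70.25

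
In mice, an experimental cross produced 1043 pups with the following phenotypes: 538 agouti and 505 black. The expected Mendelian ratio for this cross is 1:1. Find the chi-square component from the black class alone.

Under the 1:1 hypothesis (Σ ratio = 2, N = 1043):
  agouti: 1043 × 1/2 = 521.5
  black: 1043 × 1/2 = 521.5
Contribution of black: (505 − 521.5)² / 521.5 = 0.5221

0.522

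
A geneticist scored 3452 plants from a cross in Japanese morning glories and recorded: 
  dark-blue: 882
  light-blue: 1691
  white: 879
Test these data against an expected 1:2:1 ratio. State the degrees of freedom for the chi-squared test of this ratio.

A goodness-of-fit test with 3 phenotype classes has df = 3 − 1 = 2.

2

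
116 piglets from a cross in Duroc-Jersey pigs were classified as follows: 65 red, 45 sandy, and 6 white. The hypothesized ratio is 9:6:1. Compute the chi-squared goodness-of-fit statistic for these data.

0.268

The 9:6:1 ratio has 16 parts, so with N = 116 the expected counts are:
  red: 116 × 9/16 = 65.25
  sandy: 116 × 6/16 = 43.5
  white: 116 × 1/16 = 7.25
χ² = Σ (O − E)² / E
  red: (65 − 65.25)² / 65.25 = 0.0010
  sandy: (45 − 43.5)² / 43.5 = 0.0517
  white: (6 − 7.25)² / 7.25 = 0.2155
χ² = 0.0010 + 0.0517 + 0.2155 = 0.2682 ≈ 0.268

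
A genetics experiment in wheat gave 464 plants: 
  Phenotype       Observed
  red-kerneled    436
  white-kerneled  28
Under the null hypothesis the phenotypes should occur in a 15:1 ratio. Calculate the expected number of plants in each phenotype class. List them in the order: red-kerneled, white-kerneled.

435, 29

Expected counts for N = 464 under a 15:1 ratio (total parts = 16):
  red-kerneled: 464 × 15/16 = 435
  white-kerneled: 464 × 1/16 = 29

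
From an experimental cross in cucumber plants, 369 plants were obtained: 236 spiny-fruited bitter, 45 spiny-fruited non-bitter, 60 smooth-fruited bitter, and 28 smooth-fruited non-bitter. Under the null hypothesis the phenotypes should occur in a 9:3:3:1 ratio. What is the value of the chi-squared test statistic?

Expected counts for N = 369 under a 9:3:3:1 ratio (total parts = 16):
  spiny-fruited bitter: 369 × 9/16 = 207.5625
  spiny-fruited non-bitter: 369 × 3/16 = 69.1875
  smooth-fruited bitter: 369 × 3/16 = 69.1875
  smooth-fruited non-bitter: 369 × 1/16 = 23.0625
χ² = Σ (O − E)² / E
  spiny-fruited bitter: (236 − 207.5625)² / 207.5625 = 3.8961
  spiny-fruited non-bitter: (45 − 69.1875)² / 69.1875 = 8.4558
  smooth-fruited bitter: (60 − 69.1875)² / 69.1875 = 1.2200
  smooth-fruited non-bitter: (28 − 23.0625)² / 23.0625 = 1.0571
χ² = 3.8961 + 8.4558 + 1.2200 + 1.0571 = 14.629

14.629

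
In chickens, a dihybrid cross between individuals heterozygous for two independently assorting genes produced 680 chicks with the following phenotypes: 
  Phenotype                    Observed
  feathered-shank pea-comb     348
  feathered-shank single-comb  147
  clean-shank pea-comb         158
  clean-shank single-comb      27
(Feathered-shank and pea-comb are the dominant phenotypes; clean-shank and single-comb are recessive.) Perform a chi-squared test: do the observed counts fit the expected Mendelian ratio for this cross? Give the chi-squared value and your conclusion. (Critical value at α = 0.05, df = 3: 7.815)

19.043; not consistent

A dihybrid F₂ with independent assortment and complete dominance at both loci gives a 9:3:3:1 phenotypic ratio.
Expected counts for N = 680 under a 9:3:3:1 ratio (total parts = 16):
  feathered-shank pea-comb: 680 × 9/16 = 382.5
  feathered-shank single-comb: 680 × 3/16 = 127.5
  clean-shank pea-comb: 680 × 3/16 = 127.5
  clean-shank single-comb: 680 × 1/16 = 42.5
χ² = Σ (O − E)² / E
  feathered-shank pea-comb: (348 − 382.5)² / 382.5 = 3.1118
  feathered-shank single-comb: (147 − 127.5)² / 127.5 = 2.9824
  clean-shank pea-comb: (158 − 127.5)² / 127.5 = 7.2961
  clean-shank single-comb: (27 − 42.5)² / 42.5 = 5.6529
χ² = 3.1118 + 2.9824 + 7.2961 + 5.6529 = 19.0432 ≈ 19.043
Degrees of freedom = 4 − 1 = 3; critical value at α = 0.05 is 7.815.
Since 19.043 > 7.815, we reject the null hypothesis — the data do not fit the 9:3:3:1 ratio.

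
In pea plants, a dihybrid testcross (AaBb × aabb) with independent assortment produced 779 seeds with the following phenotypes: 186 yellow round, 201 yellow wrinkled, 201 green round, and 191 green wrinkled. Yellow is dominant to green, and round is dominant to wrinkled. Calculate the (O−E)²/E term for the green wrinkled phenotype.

A dihybrid testcross with independent assortment gives a 1:1:1:1 ratio.
The 1:1:1:1 ratio has 4 parts, so with N = 779 the expected counts are:
  yellow round: 779 × 1/4 = 194.75
  yellow wrinkled: 779 × 1/4 = 194.75
  green round: 779 × 1/4 = 194.75
  green wrinkled: 779 × 1/4 = 194.75
Contribution of green wrinkled: (191 − 194.75)² / 194.75 = 0.0722

0.072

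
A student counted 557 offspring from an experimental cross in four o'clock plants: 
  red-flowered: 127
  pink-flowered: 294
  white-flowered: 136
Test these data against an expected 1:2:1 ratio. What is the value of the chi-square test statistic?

2.016

Total ratio parts = 4. Expected numbers out of 557:
  red-flowered: 557 × 1/4 = 139.25
  pink-flowered: 557 × 2/4 = 278.5
  white-flowered: 557 × 1/4 = 139.25
χ² = Σ (O − E)² / E
  red-flowered: (127 − 139.25)² / 139.25 = 1.0776
  pink-flowered: (294 − 278.5)² / 278.5 = 0.8627
  white-flowered: (136 − 139.25)² / 139.25 = 0.0759
χ² = 1.0776 + 0.8627 + 0.0759 = 2.0162 ≈ 2.016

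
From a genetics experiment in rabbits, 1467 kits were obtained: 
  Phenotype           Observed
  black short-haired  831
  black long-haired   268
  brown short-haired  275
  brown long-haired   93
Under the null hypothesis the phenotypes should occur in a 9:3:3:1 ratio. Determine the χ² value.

The 9:3:3:1 ratio has 16 parts, so with N = 1467 the expected counts are:
  black short-haired: 1467 × 9/16 = 825.1875
  black long-haired: 1467 × 3/16 = 275.0625
  brown short-haired: 1467 × 3/16 = 275.0625
  brown long-haired: 1467 × 1/16 = 91.6875
χ² = Σ (O − E)² / E
  black short-haired: (831 − 825.1875)² / 825.1875 = 0.0409
  black long-haired: (268 − 275.0625)² / 275.0625 = 0.1813
  brown short-haired: (275 − 275.0625)² / 275.0625 = 0.0000
  brown long-haired: (93 − 91.6875)² / 91.6875 = 0.0188
χ² = 0.0409 + 0.1813 + 0.0000 + 0.0188 = 0.241

0.241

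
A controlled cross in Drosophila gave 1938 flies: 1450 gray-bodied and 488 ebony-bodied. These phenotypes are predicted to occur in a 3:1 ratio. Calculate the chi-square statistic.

Total ratio parts = 4. Expected numbers out of 1938:
  gray-bodied: 1938 × 3/4 = 1453.5
  ebony-bodied: 1938 × 1/4 = 484.5
χ² = Σ (O − E)² / E
  gray-bodied: (1450 − 1453.5)² / 1453.5 = 0.0084
  ebony-bodied: (488 − 484.5)² / 484.5 = 0.0253
χ² = 0.0084 + 0.0253 = 0.0337 ≈ 0.034

0.034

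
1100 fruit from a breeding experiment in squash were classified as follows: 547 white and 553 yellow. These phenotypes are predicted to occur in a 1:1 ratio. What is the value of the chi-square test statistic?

Total ratio parts = 2. Expected numbers out of 1100:
  white: 1100 × 1/2 = 550
  yellow: 1100 × 1/2 = 550
χ² = Σ (O − E)² / E
  white: (547 − 550)² / 550 = 0.0164
  yellow: (553 − 550)² / 550 = 0.0164
χ² = 0.0164 + 0.0164 = 0.0328 ≈ 0.033

0.033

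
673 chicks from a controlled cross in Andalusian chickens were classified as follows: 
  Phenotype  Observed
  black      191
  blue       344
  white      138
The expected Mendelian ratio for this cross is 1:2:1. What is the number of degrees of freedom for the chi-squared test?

2

A goodness-of-fit test with 3 phenotype classes has df = 3 − 1 = 2.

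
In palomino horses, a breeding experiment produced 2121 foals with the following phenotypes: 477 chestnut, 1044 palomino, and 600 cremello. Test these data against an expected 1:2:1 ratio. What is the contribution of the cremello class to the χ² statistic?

The 1:2:1 ratio has 4 parts, so with N = 2121 the expected counts are:
  chestnut: 2121 × 1/4 = 530.25
  palomino: 2121 × 2/4 = 1060.5
  cremello: 2121 × 1/4 = 530.25
Contribution of cremello: (600 − 530.25)² / 530.25 = 9.1750

9.175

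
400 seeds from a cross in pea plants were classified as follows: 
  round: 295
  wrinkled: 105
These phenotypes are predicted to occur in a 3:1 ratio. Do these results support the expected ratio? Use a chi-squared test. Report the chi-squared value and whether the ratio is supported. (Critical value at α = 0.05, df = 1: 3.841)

0.333; consistent

Expected counts for N = 400 under a 3:1 ratio (total parts = 4):
  round: 400 × 3/4 = 300
  wrinkled: 400 × 1/4 = 100
χ² = Σ (O − E)² / E
  round: (295 − 300)² / 300 = 0.0833
  wrinkled: (105 − 100)² / 100 = 0.2500
χ² = 0.0833 + 0.2500 = 0.3333 ≈ 0.333
Degrees of freedom = 2 − 1 = 1; critical value at α = 0.05 is 3.841.
Since 0.333 < 3.841, we fail to reject the null hypothesis — the data are consistent with the 3:1 ratio.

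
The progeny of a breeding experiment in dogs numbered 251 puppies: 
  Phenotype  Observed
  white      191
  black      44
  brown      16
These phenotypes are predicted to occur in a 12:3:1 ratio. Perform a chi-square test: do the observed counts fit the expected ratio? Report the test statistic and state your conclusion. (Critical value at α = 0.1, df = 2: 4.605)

0.246; consistent

Under the 12:3:1 hypothesis (Σ ratio = 16, N = 251):
  white: 251 × 12/16 = 188.25
  black: 251 × 3/16 = 47.0625
  brown: 251 × 1/16 = 15.6875
χ² = Σ (O − E)² / E
  white: (191 − 188.25)² / 188.25 = 0.0402
  black: (44 − 47.0625)² / 47.0625 = 0.1993
  brown: (16 − 15.6875)² / 15.6875 = 0.0062
χ² = 0.0402 + 0.1993 + 0.0062 = 0.2457 ≈ 0.246
Degrees of freedom = 3 − 1 = 2; critical value at α = 0.1 is 4.605.
Since 0.246 < 4.605, we fail to reject the null hypothesis — the data are consistent with the 12:3:1 ratio.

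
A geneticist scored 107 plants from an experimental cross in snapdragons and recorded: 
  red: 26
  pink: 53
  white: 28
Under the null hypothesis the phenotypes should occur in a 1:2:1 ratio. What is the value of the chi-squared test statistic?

Expected counts for N = 107 under a 1:2:1 ratio (total parts = 4):
  red: 107 × 1/4 = 26.75
  pink: 107 × 2/4 = 53.5
  white: 107 × 1/4 = 26.75
χ² = Σ (O − E)² / E
  red: (26 − 26.75)² / 26.75 = 0.0210
  pink: (53 − 53.5)² / 53.5 = 0.0047
  white: (28 − 26.75)² / 26.75 = 0.0584
χ² = 0.0210 + 0.0047 + 0.0584 = 0.0841 ≈ 0.084

0.084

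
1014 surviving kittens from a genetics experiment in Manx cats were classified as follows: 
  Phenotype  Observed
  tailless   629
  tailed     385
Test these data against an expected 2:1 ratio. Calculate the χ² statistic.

The 2:1 ratio has 3 parts, so with N = 1014 the expected counts are:
  tailless: 1014 × 2/3 = 676
  tailed: 1014 × 1/3 = 338
χ² = Σ (O − E)² / E
  tailless: (629 − 676)² / 676 = 3.2678
  tailed: (385 − 338)² / 338 = 6.5355
χ² = 3.2678 + 6.5355 = 9.8033 ≈ 9.803

9.803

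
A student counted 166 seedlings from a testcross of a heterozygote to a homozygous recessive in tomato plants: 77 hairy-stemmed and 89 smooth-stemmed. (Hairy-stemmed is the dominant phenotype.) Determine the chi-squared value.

0.867

A testcross of a heterozygote (Aa × aa) gives a 1:1 phenotypic ratio.
Total ratio parts = 2. Expected numbers out of 166:
  hairy-stemmed: 166 × 1/2 = 83
  smooth-stemmed: 166 × 1/2 = 83
χ² = Σ (O − E)² / E
  hairy-stemmed: (77 − 83)² / 83 = 0.4337
  smooth-stemmed: (89 − 83)² / 83 = 0.4337
χ² = 0.4337 + 0.4337 = 0.8674 ≈ 0.867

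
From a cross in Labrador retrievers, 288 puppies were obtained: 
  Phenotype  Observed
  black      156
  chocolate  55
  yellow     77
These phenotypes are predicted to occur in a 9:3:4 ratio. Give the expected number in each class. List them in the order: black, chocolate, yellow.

162, 54, 72

Expected counts for N = 288 under a 9:3:4 ratio (total parts = 16):
  black: 288 × 9/16 = 162
  chocolate: 288 × 3/16 = 54
  yellow: 288 × 4/16 = 72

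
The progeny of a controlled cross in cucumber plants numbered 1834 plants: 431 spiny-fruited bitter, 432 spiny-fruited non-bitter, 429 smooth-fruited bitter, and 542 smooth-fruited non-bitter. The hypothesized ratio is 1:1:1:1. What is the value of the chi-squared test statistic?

The 1:1:1:1 ratio has 4 parts, so with N = 1834 the expected counts are:
  spiny-fruited bitter: 1834 × 1/4 = 458.5
  spiny-fruited non-bitter: 1834 × 1/4 = 458.5
  smooth-fruited bitter: 1834 × 1/4 = 458.5
  smooth-fruited non-bitter: 1834 × 1/4 = 458.5
χ² = Σ (O − E)² / E
  spiny-fruited bitter: (431 − 458.5)² / 458.5 = 1.6494
  spiny-fruited non-bitter: (432 − 458.5)² / 458.5 = 1.5316
  smooth-fruited bitter: (429 − 458.5)² / 458.5 = 1.8980
  smooth-fruited non-bitter: (542 − 458.5)² / 458.5 = 15.2067
χ² = 1.6494 + 1.5316 + 1.8980 + 15.2067 = 20.2857 ≈ 20.286

20.286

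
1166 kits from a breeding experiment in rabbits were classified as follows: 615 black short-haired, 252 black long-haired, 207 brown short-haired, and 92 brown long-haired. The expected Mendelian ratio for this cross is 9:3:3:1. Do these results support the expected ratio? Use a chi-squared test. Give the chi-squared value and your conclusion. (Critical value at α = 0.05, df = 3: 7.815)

Expected counts for N = 1166 under a 9:3:3:1 ratio (total parts = 16):
  black short-haired: 1166 × 9/16 = 655.875
  black long-haired: 1166 × 3/16 = 218.625
  brown short-haired: 1166 × 3/16 = 218.625
  brown long-haired: 1166 × 1/16 = 72.875
χ² = Σ (O − E)² / E
  black short-haired: (615 − 655.875)² / 655.875 = 2.5474
  black long-haired: (252 − 218.625)² / 218.625 = 5.0950
  brown short-haired: (207 − 218.625)² / 218.625 = 0.6181
  brown long-haired: (92 − 72.875)² / 72.875 = 5.0191
χ² = 2.5474 + 5.0950 + 0.6181 + 5.0191 = 13.2796 ≈ 13.280
Degrees of freedom = 4 − 1 = 3; critical value at α = 0.05 is 7.815.
Since 13.280 > 7.815, we reject the null hypothesis — the data do not fit the 9:3:3:1 ratio.

13.280; not consistent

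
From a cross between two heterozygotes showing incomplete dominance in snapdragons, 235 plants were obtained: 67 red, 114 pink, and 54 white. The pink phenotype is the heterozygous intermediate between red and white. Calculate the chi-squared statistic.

1.647

With incomplete dominance, a heterozygote × heterozygote cross gives a 1:2:1 phenotypic ratio.
Under the 1:2:1 hypothesis (Σ ratio = 4, N = 235):
  red: 235 × 1/4 = 58.75
  pink: 235 × 2/4 = 117.5
  white: 235 × 1/4 = 58.75
χ² = Σ (O − E)² / E
  red: (67 − 58.75)² / 58.75 = 1.1585
  pink: (114 − 117.5)² / 117.5 = 0.1043
  white: (54 − 58.75)² / 58.75 = 0.3840
χ² = 1.1585 + 0.1043 + 0.3840 = 1.6468 ≈ 1.647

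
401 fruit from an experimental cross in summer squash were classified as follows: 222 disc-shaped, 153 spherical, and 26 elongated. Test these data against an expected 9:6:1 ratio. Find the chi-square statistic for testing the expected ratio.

Expected counts for N = 401 under a 9:6:1 ratio (total parts = 16):
  disc-shaped: 401 × 9/16 = 225.5625
  spherical: 401 × 6/16 = 150.375
  elongated: 401 × 1/16 = 25.0625
χ² = Σ (O − E)² / E
  disc-shaped: (222 − 225.5625)² / 225.5625 = 0.0563
  spherical: (153 − 150.375)² / 150.375 = 0.0458
  elongated: (26 − 25.0625)² / 25.0625 = 0.0351
χ² = 0.0563 + 0.0458 + 0.0351 = 0.1372 ≈ 0.137

0.137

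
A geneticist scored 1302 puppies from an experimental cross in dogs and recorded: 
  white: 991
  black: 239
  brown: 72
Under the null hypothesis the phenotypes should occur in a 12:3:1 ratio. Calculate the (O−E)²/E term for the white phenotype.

0.215

The 12:3:1 ratio has 16 parts, so with N = 1302 the expected counts are:
  white: 1302 × 12/16 = 976.5
  black: 1302 × 3/16 = 244.125
  brown: 1302 × 1/16 = 81.375
Contribution of white: (991 − 976.5)² / 976.5 = 0.2153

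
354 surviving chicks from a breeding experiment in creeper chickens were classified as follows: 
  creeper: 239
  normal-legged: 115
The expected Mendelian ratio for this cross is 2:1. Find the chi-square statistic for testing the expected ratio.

0.114

Expected counts for N = 354 under a 2:1 ratio (total parts = 3):
  creeper: 354 × 2/3 = 236
  normal-legged: 354 × 1/3 = 118
χ² = Σ (O − E)² / E
  creeper: (239 − 236)² / 236 = 0.0381
  normal-legged: (115 − 118)² / 118 = 0.0763
χ² = 0.0381 + 0.0763 = 0.1144 ≈ 0.114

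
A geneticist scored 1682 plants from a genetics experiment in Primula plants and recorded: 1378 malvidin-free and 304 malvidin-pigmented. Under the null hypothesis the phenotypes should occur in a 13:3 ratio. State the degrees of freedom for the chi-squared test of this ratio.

1

A goodness-of-fit test with 2 phenotype classes has df = 2 − 1 = 1.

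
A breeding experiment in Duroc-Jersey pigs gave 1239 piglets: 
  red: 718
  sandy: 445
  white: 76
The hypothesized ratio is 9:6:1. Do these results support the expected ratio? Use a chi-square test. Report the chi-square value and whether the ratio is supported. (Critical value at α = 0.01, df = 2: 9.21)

The 9:6:1 ratio has 16 parts, so with N = 1239 the expected counts are:
  red: 1239 × 9/16 = 696.9375
  sandy: 1239 × 6/16 = 464.625
  white: 1239 × 1/16 = 77.4375
χ² = Σ (O − E)² / E
  red: (718 − 696.9375)² / 696.9375 = 0.6365
  sandy: (445 − 464.625)² / 464.625 = 0.8289
  white: (76 − 77.4375)² / 77.4375 = 0.0267
χ² = 0.6365 + 0.8289 + 0.0267 = 1.4921 ≈ 1.492
Degrees of freedom = 3 − 1 = 2; critical value at α = 0.01 is 9.21.
Since 1.492 < 9.21, we fail to reject the null hypothesis — the data are consistent with the 9:6:1 ratio.

1.492; consistent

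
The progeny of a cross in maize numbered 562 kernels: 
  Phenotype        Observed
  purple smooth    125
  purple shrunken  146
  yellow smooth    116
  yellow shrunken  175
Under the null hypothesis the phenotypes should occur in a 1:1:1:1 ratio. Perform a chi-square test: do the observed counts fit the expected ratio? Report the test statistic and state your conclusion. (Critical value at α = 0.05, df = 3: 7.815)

Expected counts for N = 562 under a 1:1:1:1 ratio (total parts = 4):
  purple smooth: 562 × 1/4 = 140.5
  purple shrunken: 562 × 1/4 = 140.5
  yellow smooth: 562 × 1/4 = 140.5
  yellow shrunken: 562 × 1/4 = 140.5
χ² = Σ (O − E)² / E
  purple smooth: (125 − 140.5)² / 140.5 = 1.7100
  purple shrunken: (146 − 140.5)² / 140.5 = 0.2153
  yellow smooth: (116 − 140.5)² / 140.5 = 4.2722
  yellow shrunken: (175 − 140.5)² / 140.5 = 8.4715
χ² = 1.7100 + 0.2153 + 4.2722 + 8.4715 = 14.669
Degrees of freedom = 4 − 1 = 3; critical value at α = 0.05 is 7.815.
Since 14.669 > 7.815, we reject the null hypothesis — the data do not fit the 1:1:1:1 ratio.

14.669; not consistent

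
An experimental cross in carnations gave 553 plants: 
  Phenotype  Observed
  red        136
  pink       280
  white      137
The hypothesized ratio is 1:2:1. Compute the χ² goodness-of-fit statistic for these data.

The 1:2:1 ratio has 4 parts, so with N = 553 the expected counts are:
  red: 553 × 1/4 = 138.25
  pink: 553 × 2/4 = 276.5
  white: 553 × 1/4 = 138.25
χ² = Σ (O − E)² / E
  red: (136 − 138.25)² / 138.25 = 0.0366
  pink: (280 − 276.5)² / 276.5 = 0.0443
  white: (137 − 138.25)² / 138.25 = 0.0113
χ² = 0.0366 + 0.0443 + 0.0113 = 0.0922 ≈ 0.092

0.092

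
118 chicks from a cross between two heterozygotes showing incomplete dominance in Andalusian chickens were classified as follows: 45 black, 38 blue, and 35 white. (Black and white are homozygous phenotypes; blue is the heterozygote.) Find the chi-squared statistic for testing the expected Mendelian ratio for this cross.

With incomplete dominance, a heterozygote × heterozygote cross gives a 1:2:1 phenotypic ratio.
Expected counts for N = 118 under a 1:2:1 ratio (total parts = 4):
  black: 118 × 1/4 = 29.5
  blue: 118 × 2/4 = 59
  white: 118 × 1/4 = 29.5
χ² = Σ (O − E)² / E
  black: (45 − 29.5)² / 29.5 = 8.1441
  blue: (38 − 59)² / 59 = 7.4746
  white: (35 − 29.5)² / 29.5 = 1.0254
χ² = 8.1441 + 7.4746 + 1.0254 = 16.6441 ≈ 16.644

16.644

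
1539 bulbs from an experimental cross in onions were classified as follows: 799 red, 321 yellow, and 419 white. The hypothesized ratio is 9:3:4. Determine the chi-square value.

11.832

Expected counts for N = 1539 under a 9:3:4 ratio (total parts = 16):
  red: 1539 × 9/16 = 865.6875
  yellow: 1539 × 3/16 = 288.5625
  white: 1539 × 4/16 = 384.75
χ² = Σ (O − E)² / E
  red: (799 − 865.6875)² / 865.6875 = 5.1372
  yellow: (321 − 288.5625)² / 288.5625 = 3.6463
  white: (419 − 384.75)² / 384.75 = 3.0489
χ² = 5.1372 + 3.6463 + 3.0489 = 11.8324 ≈ 11.832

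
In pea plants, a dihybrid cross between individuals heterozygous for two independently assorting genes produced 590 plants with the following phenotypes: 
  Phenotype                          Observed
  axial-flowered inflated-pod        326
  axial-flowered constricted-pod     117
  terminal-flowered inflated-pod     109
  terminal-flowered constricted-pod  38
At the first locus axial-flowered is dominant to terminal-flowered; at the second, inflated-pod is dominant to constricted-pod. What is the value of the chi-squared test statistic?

0.530

A dihybrid F₂ with independent assortment and complete dominance at both loci gives a 9:3:3:1 phenotypic ratio.
Total ratio parts = 16. Expected numbers out of 590:
  axial-flowered inflated-pod: 590 × 9/16 = 331.875
  axial-flowered constricted-pod: 590 × 3/16 = 110.625
  terminal-flowered inflated-pod: 590 × 3/16 = 110.625
  terminal-flowered constricted-pod: 590 × 1/16 = 36.875
χ² = Σ (O − E)² / E
  axial-flowered inflated-pod: (326 − 331.875)² / 331.875 = 0.1040
  axial-flowered constricted-pod: (117 − 110.625)² / 110.625 = 0.3674
  terminal-flowered inflated-pod: (109 − 110.625)² / 110.625 = 0.0239
  terminal-flowered constricted-pod: (38 − 36.875)² / 36.875 = 0.0343
χ² = 0.1040 + 0.3674 + 0.0239 + 0.0343 = 0.5296 ≈ 0.530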